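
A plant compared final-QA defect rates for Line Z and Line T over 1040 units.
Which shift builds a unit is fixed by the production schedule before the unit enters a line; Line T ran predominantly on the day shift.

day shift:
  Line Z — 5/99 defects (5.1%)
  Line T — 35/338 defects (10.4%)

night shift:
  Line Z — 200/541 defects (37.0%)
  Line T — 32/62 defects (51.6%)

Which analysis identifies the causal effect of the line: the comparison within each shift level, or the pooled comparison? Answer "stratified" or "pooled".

stratified

Shift differs across lines for reasons unrelated to any effect of the line itself, and it separately predicts the outcome — a classic confounder. We must compare within shift levels.
Within each level — day shift: 5.1% vs 10.4%; night shift: 37.0% vs 51.6% — Line Z is lower every time.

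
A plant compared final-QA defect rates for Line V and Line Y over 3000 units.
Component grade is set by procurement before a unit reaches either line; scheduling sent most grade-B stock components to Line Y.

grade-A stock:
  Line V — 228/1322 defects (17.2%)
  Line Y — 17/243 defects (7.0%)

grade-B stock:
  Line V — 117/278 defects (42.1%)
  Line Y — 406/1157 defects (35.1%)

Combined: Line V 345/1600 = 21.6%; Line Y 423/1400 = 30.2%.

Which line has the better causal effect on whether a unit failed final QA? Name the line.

Line Y

Within every component grade level Line Y has the lower rate, yet pooled Line V does — Simpson's reversal.
Component grade differs across lines for reasons unrelated to any effect of the line itself, and it separately predicts the outcome — a classic confounder. We must compare within component grade levels.
Within each level — grade-A stock: 17.2% vs 7.0%; grade-B stock: 42.1% vs 35.1% — Line Y is lower every time.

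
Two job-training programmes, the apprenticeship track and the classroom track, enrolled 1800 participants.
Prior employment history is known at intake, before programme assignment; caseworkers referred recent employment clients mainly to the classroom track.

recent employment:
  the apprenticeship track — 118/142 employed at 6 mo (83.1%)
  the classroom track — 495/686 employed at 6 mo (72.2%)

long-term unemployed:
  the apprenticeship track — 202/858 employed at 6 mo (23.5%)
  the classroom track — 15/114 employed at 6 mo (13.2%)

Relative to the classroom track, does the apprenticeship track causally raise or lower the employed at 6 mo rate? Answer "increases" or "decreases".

The stratified and pooled comparisons disagree (the apprenticeship track wins within each prior employment history; the classroom track wins overall), so the answer turns on the causal role of prior employment history.
Prior employment history is set before the programme has any effect — it is not caused by the programme — and it independently drives the outcome. That makes it a confounder, so the causal comparison is within prior employment history levels.
Within each level — recent employment: 83.1% vs 72.2%; long-term unemployed: 23.5% vs 13.2% — the apprenticeship track is higher every time.

increases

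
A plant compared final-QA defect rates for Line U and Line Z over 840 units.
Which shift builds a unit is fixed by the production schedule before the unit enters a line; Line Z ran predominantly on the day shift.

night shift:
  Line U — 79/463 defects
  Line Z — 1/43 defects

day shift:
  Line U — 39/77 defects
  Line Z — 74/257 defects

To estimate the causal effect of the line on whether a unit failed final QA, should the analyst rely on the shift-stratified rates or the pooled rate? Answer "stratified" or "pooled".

stratified

The shift-specific comparison favours Line Z throughout, but the pooled figures favour Line U. The question is whether to condition on shift.
Shift is set before the line has any effect — it is not caused by the line — and it independently drives the outcome. That makes it a confounder, so the causal comparison is within shift levels.
Within each level — night shift: 17.1% vs 2.3%; day shift: 50.6% vs 28.8% — Line Z is lower every time.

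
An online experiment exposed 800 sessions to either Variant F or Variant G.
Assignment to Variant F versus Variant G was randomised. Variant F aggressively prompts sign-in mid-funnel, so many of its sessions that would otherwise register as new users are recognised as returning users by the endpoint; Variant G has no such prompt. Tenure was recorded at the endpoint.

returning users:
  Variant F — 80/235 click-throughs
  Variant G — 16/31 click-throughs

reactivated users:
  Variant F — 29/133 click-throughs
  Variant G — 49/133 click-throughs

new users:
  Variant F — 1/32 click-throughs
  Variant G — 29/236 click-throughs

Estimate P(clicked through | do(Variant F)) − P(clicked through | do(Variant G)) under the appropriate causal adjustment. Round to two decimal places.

The stratified and pooled comparisons disagree (Variant G wins within each user tenure; Variant F wins overall), so the answer turns on the causal role of user tenure.
User tenure here is a post-treatment variable shaped by the variant; conditioning on it would introduce bias rather than remove it. The overall comparison is the causal one.
The causal difference is the pooled difference: 0.275 − 0.235 = +0.040.

+0.04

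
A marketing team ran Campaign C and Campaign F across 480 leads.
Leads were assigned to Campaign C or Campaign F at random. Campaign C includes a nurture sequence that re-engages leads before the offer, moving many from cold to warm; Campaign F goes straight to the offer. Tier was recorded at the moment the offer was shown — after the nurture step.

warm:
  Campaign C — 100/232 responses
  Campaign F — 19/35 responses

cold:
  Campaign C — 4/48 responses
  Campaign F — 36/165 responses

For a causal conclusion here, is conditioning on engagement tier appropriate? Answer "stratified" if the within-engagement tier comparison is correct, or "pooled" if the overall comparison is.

pooled

Because the campaign influences engagement tier, engagement tier is a post-treatment mediator, not a confounder. Stratifying on it would bias the estimate; the causal effect is the crude pooled difference.
Pooled: Campaign C 37.1% vs Campaign F 27.5%; Campaign C is higher overall.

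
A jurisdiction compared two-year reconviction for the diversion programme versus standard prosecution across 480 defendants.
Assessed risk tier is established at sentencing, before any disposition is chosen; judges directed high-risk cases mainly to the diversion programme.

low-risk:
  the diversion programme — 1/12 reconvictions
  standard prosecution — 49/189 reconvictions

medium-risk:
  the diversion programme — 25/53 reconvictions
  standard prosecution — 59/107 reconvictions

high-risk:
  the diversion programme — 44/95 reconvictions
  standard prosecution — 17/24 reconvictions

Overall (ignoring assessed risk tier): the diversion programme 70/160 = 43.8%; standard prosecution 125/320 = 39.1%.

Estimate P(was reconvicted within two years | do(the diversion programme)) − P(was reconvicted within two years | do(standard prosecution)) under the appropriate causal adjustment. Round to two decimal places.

-0.16

the diversion programme is lower inside every assessed risk tier stratum but standard prosecution is lower in aggregate. Whether to stratify depends on how assessed risk tier relates to the disposition.
The imbalance in assessed risk tier arose from how defendants were allocated, not from anything the disposition did; and assessed risk tier independently affects the outcome. The pooled gap is confounded — condition on assessed risk tier.
Adjusting over the population distribution of assessed risk tier: 0.419·(0.083−0.259) + 0.333·(0.472−0.551) + 0.248·(0.463−0.708) = -0.161.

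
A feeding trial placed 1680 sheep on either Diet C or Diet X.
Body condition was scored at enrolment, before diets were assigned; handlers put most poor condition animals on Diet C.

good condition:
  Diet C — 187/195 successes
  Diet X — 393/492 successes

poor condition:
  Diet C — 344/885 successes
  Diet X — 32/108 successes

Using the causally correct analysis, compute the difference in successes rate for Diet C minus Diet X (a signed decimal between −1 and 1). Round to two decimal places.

Starting body condition differs across diets for reasons unrelated to any effect of the diet itself, and it separately predicts the outcome — a classic confounder. We must compare within starting body condition levels.
Adjusting over the population distribution of starting body condition: 0.409·(0.959−0.799) + 0.591·(0.389−0.296) = +0.120.

+0.12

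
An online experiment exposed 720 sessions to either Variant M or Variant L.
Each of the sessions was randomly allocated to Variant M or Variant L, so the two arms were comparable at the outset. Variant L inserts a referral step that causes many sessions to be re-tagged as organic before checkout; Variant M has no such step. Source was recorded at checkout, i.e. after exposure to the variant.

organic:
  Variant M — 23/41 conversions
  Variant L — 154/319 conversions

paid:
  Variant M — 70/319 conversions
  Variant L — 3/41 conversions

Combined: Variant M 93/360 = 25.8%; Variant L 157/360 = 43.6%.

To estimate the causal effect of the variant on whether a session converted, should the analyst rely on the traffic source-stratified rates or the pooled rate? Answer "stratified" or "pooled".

Traffic source lies on the pathway variant → traffic source → outcome, so adjusting for it blocks the indirect effect. For the total causal effect of variant, use the unadjusted pooled rates.
Pooled: Variant M 25.8% vs Variant L 43.6%; Variant L is higher overall.

pooled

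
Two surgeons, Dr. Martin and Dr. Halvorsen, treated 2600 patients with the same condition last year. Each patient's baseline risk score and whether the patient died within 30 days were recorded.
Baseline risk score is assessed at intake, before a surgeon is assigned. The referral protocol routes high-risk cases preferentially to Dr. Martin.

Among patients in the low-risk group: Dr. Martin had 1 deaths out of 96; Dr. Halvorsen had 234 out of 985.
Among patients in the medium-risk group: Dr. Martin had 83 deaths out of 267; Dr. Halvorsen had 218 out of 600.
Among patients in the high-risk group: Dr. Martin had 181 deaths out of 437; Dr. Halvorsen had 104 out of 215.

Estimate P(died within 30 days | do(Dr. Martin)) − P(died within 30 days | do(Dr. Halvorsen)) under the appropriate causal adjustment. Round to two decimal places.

-0.13

Baseline risk score satisfies the back-door criterion: it is not a descendant of the surgeon, and it blocks the spurious path from surgeon to outcome. Adjusting for it (i.e., using the within-baseline risk score rates) gives the causal effect.
Adjusting over the population distribution of baseline risk score: 0.416·(0.010−0.238) + 0.333·(0.311−0.363) + 0.251·(0.414−0.484) = -0.129.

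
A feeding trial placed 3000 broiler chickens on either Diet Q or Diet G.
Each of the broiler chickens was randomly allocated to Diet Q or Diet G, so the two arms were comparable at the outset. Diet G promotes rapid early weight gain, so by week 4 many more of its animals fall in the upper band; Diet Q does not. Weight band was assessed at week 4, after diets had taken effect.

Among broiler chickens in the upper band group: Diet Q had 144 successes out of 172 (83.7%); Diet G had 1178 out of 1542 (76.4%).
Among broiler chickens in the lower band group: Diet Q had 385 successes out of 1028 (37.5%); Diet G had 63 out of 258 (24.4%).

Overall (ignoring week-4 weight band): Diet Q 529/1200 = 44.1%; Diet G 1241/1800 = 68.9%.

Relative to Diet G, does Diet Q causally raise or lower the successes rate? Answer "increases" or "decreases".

decreases

Diet Q is higher inside every week-4 weight band stratum but Diet G is higher in aggregate. Whether to stratify depends on how week-4 weight band relates to the diet.
Week-4 weight band lies on the pathway diet → week-4 weight band → outcome, so adjusting for it blocks the indirect effect. For the total causal effect of diet, use the unadjusted pooled rates.
Pooled: Diet Q 44.1% vs Diet G 68.9%; Diet G is higher overall.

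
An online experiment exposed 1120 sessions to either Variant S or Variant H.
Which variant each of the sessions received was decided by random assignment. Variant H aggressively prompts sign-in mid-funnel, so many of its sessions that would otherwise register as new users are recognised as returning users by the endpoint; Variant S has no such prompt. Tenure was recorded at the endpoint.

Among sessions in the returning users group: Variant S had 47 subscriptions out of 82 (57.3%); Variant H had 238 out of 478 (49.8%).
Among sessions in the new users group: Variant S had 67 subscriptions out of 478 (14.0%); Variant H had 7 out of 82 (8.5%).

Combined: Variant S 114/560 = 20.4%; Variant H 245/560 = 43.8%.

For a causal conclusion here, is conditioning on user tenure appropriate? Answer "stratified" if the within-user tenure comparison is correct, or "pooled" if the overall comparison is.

User tenure is recorded after the variant and is itself shifted by it — it sits on the causal path from variant to outcome. Conditioning on a mediator would strip out part of the effect we want; the pooled comparison gives the total causal effect.
Pooled: Variant S 20.4% vs Variant H 43.8%; Variant H is higher overall.

pooled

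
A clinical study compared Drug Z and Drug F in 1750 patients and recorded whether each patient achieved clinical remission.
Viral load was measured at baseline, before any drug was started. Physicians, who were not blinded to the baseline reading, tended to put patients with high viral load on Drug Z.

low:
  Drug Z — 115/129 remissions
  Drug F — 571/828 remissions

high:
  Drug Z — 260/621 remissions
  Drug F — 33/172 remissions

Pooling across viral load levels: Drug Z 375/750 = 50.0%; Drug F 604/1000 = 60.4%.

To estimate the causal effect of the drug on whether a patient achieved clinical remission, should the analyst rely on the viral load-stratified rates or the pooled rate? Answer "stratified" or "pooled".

stratified

Viral load is set before the drug has any effect — it is not caused by the drug — and it independently drives the outcome. That makes it a confounder, so the causal comparison is within viral load levels.
Within each level — low: 89.1% vs 69.0%; high: 41.9% vs 19.2% — Drug Z is higher every time.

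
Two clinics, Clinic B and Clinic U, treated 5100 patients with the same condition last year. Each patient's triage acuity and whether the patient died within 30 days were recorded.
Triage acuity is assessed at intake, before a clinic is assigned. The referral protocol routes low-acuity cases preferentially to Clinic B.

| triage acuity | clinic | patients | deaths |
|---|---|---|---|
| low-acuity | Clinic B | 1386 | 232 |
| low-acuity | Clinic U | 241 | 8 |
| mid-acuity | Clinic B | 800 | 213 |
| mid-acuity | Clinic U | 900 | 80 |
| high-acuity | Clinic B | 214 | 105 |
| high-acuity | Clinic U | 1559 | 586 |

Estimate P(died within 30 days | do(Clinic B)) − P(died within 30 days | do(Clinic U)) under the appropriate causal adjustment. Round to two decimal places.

+0.14

The triage acuity-specific comparison favours Clinic U throughout, but the pooled figures favour Clinic B. The question is whether to condition on triage acuity.
Triage acuity is set before the clinic has any effect — it is not caused by the clinic — and it independently drives the outcome. That makes it a confounder, so the causal comparison is within triage acuity levels.
Adjusting over the population distribution of triage acuity: 0.319·(0.167−0.033) + 0.333·(0.266−0.089) + 0.348·(0.491−0.376) = +0.142.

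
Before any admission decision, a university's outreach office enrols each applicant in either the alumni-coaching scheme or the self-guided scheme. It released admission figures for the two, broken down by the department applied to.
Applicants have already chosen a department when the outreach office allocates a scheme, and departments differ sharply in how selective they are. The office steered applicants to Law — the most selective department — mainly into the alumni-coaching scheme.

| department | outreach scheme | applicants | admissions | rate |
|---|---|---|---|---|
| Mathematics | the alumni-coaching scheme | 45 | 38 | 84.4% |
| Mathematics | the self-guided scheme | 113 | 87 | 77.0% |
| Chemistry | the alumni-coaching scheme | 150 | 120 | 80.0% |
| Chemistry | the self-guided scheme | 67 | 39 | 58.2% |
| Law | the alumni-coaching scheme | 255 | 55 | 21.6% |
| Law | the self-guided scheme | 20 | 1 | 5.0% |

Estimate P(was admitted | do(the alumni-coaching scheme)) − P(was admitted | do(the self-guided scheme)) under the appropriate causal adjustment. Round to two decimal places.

+0.16

Within every department level the alumni-coaching scheme has the higher rate, yet pooled the self-guided scheme does — Simpson's reversal.
Department differs across outreach schemes for reasons unrelated to any effect of the outreach scheme itself, and it separately predicts the outcome — a classic confounder. We must compare within department levels.
Adjusting over the population distribution of department: 0.243·(0.844−0.770) + 0.334·(0.800−0.582) + 0.423·(0.216−0.050) = +0.161.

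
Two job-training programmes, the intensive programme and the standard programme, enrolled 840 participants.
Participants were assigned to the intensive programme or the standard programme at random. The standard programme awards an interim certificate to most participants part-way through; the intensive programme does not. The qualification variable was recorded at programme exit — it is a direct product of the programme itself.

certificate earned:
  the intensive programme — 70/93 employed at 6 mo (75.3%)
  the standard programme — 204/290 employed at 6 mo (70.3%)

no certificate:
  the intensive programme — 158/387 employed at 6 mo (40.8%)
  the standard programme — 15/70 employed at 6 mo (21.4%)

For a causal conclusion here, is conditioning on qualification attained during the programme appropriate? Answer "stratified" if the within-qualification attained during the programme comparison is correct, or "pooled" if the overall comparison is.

pooled

the intensive programme is higher inside every qualification attained during the programme stratum but the standard programme is higher in aggregate. Whether to stratify depends on how qualification attained during the programme relates to the programme.
Qualification attained during the programme is recorded after the programme and is itself shifted by it — it sits on the causal path from programme to outcome. Conditioning on a mediator would strip out part of the effect we want; the pooled comparison gives the total causal effect.
Pooled: the intensive programme 47.5% vs the standard programme 60.8%; the standard programme is higher overall.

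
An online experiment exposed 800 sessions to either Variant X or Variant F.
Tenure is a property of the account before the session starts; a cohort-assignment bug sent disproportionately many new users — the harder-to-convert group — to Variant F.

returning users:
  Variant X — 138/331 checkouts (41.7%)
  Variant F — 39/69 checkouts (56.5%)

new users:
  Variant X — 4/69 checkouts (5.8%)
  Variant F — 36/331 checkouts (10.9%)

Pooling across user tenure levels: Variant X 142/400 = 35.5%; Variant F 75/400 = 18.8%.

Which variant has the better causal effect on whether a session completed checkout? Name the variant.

Variant F is higher inside every user tenure stratum but Variant X is higher in aggregate. Whether to stratify depends on how user tenure relates to the variant.
The imbalance in user tenure arose from how sessions were allocated, not from anything the variant did; and user tenure independently affects the outcome. The pooled gap is confounded — condition on user tenure.
Within each level — returning users: 41.7% vs 56.5%; new users: 5.8% vs 10.9% — Variant F is higher every time.

Variant F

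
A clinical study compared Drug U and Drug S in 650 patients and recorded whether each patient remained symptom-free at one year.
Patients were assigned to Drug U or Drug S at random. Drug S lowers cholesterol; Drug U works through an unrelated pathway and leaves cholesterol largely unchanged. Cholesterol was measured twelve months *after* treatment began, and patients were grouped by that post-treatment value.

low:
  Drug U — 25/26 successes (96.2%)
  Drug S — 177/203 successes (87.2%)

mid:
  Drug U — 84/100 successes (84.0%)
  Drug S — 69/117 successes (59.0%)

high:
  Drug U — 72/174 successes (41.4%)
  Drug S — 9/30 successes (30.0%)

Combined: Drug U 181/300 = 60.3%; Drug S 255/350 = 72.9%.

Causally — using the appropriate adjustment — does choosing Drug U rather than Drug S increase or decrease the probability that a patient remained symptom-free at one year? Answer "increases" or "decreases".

Cholesterol is recorded after the drug and is itself shifted by it — it sits on the causal path from drug to outcome. Conditioning on a mediator would strip out part of the effect we want; the pooled comparison gives the total causal effect.
Pooled: Drug U 60.3% vs Drug S 72.9%; Drug S is higher overall.

decreases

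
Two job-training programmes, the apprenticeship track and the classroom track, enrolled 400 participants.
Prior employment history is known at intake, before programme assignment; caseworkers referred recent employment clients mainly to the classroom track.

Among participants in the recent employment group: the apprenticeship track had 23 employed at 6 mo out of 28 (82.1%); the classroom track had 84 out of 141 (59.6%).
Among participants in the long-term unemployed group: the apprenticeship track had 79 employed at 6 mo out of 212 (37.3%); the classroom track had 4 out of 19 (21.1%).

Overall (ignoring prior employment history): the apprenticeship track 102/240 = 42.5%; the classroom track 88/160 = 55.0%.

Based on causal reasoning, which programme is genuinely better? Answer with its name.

the apprenticeship track

Prior employment history differs across programmes for reasons unrelated to any effect of the programme itself, and it separately predicts the outcome — a classic confounder. We must compare within prior employment history levels.
Within each level — recent employment: 82.1% vs 59.6%; long-term unemployed: 37.3% vs 21.1% — the apprenticeship track is higher every time.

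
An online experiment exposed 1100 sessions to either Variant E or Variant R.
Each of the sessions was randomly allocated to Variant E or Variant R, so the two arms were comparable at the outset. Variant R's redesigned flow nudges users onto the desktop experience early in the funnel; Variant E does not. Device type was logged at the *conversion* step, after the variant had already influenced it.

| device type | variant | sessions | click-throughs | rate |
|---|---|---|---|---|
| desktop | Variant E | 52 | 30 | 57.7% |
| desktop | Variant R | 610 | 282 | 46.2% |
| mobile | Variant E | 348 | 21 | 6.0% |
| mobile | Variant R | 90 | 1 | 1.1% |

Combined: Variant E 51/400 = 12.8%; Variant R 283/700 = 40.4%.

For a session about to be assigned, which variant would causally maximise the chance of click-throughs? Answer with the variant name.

Variant R

Variant E is higher inside every device type stratum but Variant R is higher in aggregate. Whether to stratify depends on how device type relates to the variant.
Device type is downstream of the variant. One should not condition on a consequence of treatment, so the overall rates are the right comparison.
Pooled: Variant E 12.8% vs Variant R 40.4%; Variant R is higher overall.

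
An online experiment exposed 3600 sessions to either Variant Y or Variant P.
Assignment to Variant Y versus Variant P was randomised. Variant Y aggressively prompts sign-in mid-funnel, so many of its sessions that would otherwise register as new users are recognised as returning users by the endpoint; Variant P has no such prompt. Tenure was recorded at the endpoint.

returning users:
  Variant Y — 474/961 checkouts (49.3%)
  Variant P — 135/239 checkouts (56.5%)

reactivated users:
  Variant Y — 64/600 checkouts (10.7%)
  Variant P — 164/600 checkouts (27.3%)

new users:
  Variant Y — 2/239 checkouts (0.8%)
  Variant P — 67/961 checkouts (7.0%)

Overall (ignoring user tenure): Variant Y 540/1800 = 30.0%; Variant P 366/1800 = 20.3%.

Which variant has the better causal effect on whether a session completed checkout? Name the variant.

User tenure lies on the pathway variant → user tenure → outcome, so adjusting for it blocks the indirect effect. For the total causal effect of variant, use the unadjusted pooled rates.
Pooled: Variant Y 30.0% vs Variant P 20.3%; Variant Y is higher overall.

Variant Y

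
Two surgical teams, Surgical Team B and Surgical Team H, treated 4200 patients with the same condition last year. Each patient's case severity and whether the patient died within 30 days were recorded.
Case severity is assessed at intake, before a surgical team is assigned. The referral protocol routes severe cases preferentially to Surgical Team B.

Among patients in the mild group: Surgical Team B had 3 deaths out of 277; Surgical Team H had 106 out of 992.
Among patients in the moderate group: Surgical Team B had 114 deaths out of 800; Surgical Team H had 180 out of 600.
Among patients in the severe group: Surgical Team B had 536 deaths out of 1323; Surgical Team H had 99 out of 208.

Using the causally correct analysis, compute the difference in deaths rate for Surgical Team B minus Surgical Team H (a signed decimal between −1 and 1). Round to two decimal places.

Within every case severity level Surgical Team B has the lower rate, yet pooled Surgical Team H does — Simpson's reversal.
Since case severity is a pre-existing factor (not a product of the surgical team) and it affects the outcome on its own, it is a confounder. The stratified rates, not the pooled rate, identify the causal effect.
Adjusting over the population distribution of case severity: 0.302·(0.011−0.107) + 0.333·(0.142−0.300) + 0.365·(0.405−0.476) = -0.107.

-0.11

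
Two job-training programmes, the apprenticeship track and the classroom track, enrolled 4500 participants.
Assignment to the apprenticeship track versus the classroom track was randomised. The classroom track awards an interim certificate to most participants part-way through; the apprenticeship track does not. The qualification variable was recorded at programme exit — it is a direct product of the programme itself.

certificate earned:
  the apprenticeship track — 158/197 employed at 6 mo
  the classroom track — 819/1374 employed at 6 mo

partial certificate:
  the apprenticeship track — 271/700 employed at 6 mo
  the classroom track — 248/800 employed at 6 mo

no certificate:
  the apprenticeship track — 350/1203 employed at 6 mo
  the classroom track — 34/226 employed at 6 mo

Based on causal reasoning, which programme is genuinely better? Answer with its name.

the classroom track

Within every qualification attained during the programme level the apprenticeship track has the higher rate, yet pooled the classroom track does — Simpson's reversal.
Qualification attained during the programme lies on the pathway programme → qualification attained during the programme → outcome, so adjusting for it blocks the indirect effect. For the total causal effect of programme, use the unadjusted pooled rates.
Pooled: the apprenticeship track 37.1% vs the classroom track 45.9%; the classroom track is higher overall.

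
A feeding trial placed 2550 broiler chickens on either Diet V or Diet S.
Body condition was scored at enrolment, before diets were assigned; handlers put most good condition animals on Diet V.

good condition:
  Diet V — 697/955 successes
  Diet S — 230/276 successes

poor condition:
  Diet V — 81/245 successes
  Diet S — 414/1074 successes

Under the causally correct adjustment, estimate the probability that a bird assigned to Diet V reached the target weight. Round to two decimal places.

0.52

The imbalance in starting body condition arose from how broiler chickens were allocated, not from anything the diet did; and starting body condition independently affects the outcome. The pooled gap is confounded — condition on starting body condition.
Standardising Diet V to the population starting body condition mix: 0.483·697/955 + 0.517·81/245 = 0.523.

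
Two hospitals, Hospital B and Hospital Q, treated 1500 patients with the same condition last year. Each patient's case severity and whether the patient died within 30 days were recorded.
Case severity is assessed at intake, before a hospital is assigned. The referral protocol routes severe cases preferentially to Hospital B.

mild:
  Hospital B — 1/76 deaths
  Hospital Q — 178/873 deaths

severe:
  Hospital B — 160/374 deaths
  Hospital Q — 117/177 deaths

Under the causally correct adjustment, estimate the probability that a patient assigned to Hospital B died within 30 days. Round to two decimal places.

Since case severity is a pre-existing factor (not a product of the hospital) and it affects the outcome on its own, it is a confounder. The stratified rates, not the pooled rate, identify the causal effect.
Standardising Hospital B to the population case severity mix: 0.633·1/76 + 0.367·160/374 = 0.165.

0.17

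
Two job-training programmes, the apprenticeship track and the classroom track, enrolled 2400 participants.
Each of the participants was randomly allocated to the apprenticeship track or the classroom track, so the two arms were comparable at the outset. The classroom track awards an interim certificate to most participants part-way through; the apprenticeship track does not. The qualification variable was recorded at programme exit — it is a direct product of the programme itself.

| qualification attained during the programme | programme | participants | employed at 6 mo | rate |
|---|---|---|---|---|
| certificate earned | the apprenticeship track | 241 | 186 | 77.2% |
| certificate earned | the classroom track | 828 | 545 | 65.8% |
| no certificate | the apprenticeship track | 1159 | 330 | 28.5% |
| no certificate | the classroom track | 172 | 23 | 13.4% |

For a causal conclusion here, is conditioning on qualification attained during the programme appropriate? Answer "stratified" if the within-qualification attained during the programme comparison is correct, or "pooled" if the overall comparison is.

pooled

The stratified and pooled comparisons disagree (the apprenticeship track wins within each qualification attained during the programme; the classroom track wins overall), so the answer turns on the causal role of qualification attained during the programme.
Qualification attained during the programme is downstream of the programme. One should not condition on a consequence of treatment, so the overall rates are the right comparison.
Pooled: the apprenticeship track 36.9% vs the classroom track 56.8%; the classroom track is higher overall.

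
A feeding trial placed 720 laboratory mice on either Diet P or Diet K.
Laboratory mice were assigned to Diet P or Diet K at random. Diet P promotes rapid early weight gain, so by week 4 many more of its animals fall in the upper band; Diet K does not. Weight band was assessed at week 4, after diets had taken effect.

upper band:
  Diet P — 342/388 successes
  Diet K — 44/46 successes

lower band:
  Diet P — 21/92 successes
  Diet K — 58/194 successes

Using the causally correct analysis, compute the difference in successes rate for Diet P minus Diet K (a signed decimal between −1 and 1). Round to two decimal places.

Week-4 weight band is downstream of the diet. One should not condition on a consequence of treatment, so the overall rates are the right comparison.
The causal difference is the pooled difference: 0.756 − 0.425 = +0.331.

+0.33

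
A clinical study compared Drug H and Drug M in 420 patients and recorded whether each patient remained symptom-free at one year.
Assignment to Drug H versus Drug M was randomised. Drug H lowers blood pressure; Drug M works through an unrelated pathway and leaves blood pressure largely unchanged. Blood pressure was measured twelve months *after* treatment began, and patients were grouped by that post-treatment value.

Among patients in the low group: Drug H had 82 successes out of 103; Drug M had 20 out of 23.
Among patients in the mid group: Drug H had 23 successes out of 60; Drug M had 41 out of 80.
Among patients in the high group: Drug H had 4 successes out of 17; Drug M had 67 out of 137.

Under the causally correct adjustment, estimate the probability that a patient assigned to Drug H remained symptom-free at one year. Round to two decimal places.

The blood pressure-specific comparison favours Drug M throughout, but the pooled figures favour Drug H. The question is whether to condition on blood pressure.
Blood pressure is recorded after the drug and is itself shifted by it — it sits on the causal path from drug to outcome. Conditioning on a mediator would strip out part of the effect we want; the pooled comparison gives the total causal effect.
So P(outcome | do(Drug H)) is just the pooled rate for Drug H: 109/180 = 0.606.

0.61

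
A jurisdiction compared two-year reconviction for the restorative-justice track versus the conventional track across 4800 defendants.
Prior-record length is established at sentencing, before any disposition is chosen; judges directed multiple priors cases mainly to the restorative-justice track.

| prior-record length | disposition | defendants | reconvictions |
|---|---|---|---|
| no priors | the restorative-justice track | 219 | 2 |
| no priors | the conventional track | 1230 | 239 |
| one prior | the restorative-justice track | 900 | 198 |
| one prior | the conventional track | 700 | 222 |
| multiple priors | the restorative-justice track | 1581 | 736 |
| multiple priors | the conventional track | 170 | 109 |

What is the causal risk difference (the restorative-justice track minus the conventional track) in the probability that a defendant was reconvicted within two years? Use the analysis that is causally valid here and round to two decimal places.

Prior-record length differs across dispositions for reasons unrelated to any effect of the disposition itself, and it separately predicts the outcome — a classic confounder. We must compare within prior-record length levels.
Adjusting over the population distribution of prior-record length: 0.302·(0.009−0.194) + 0.333·(0.220−0.317) + 0.365·(0.466−0.641) = -0.152.

-0.15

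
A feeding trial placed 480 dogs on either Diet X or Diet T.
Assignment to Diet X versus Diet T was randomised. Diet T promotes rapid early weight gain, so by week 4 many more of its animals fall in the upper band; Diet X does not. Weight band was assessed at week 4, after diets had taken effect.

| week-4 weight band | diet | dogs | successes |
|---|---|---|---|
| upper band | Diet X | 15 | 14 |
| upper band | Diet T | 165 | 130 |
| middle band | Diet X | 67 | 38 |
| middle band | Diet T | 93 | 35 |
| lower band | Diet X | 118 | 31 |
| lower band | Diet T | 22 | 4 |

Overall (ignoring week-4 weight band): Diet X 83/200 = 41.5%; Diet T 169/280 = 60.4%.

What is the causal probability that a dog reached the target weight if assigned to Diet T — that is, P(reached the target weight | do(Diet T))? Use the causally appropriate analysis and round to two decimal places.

0.60

The stratified and pooled comparisons disagree (Diet X wins within each week-4 weight band; Diet T wins overall), so the answer turns on the causal role of week-4 weight band.
Week-4 weight band here is a post-treatment variable shaped by the diet; conditioning on it would introduce bias rather than remove it. The overall comparison is the causal one.
So P(outcome | do(Diet T)) is just the pooled rate for Diet T: 169/280 = 0.604.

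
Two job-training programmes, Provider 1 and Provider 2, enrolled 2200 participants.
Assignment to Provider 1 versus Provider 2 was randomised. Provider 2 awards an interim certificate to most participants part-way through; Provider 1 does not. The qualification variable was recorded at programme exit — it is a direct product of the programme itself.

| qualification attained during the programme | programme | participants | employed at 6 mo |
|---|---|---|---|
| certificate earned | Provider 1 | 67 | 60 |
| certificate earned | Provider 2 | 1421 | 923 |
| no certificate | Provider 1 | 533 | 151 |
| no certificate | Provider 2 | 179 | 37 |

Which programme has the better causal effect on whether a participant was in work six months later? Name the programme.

Qualification attained during the programme here is a post-treatment variable shaped by the programme; conditioning on it would introduce bias rather than remove it. The overall comparison is the causal one.
Pooled: Provider 1 35.2% vs Provider 2 60.0%; Provider 2 is higher overall.

Provider 2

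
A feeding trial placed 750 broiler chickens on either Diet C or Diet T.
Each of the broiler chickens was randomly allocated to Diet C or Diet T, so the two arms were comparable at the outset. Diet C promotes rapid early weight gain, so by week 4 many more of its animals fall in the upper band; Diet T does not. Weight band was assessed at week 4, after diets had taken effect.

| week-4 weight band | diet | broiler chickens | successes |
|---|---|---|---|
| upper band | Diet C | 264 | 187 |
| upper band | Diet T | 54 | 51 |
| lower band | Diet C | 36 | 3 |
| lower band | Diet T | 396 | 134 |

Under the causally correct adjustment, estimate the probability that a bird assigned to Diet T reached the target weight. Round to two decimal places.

0.41

Week-4 weight band here is a post-treatment variable shaped by the diet; conditioning on it would introduce bias rather than remove it. The overall comparison is the causal one.
So P(outcome | do(Diet T)) is just the pooled rate for Diet T: 185/450 = 0.411.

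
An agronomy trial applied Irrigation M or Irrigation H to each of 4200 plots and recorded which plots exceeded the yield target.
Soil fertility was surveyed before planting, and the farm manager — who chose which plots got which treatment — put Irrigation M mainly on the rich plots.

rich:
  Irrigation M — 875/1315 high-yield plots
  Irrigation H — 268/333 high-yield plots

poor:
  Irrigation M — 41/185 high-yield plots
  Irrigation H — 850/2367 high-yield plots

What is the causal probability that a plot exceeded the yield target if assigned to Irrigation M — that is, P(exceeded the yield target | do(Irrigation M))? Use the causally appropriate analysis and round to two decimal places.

0.40

Since soil fertility is a pre-existing factor (not a product of the irrigation) and it affects the outcome on its own, it is a confounder. The stratified rates, not the pooled rate, identify the causal effect.
Standardising Irrigation M to the population soil fertility mix: 0.392·875/1315 + 0.608·41/185 = 0.396.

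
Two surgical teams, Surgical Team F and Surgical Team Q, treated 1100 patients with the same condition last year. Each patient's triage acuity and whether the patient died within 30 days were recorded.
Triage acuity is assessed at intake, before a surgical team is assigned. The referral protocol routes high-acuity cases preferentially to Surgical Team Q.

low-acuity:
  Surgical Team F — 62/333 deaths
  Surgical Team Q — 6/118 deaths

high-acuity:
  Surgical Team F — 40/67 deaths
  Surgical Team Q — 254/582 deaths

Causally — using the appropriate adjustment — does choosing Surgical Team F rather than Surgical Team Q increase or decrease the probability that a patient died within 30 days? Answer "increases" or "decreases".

The imbalance in triage acuity arose from how patients were allocated, not from anything the surgical team did; and triage acuity independently affects the outcome. The pooled gap is confounded — condition on triage acuity.
Within each level — low-acuity: 18.6% vs 5.1%; high-acuity: 59.7% vs 43.6% — Surgical Team Q is lower every time.

increases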